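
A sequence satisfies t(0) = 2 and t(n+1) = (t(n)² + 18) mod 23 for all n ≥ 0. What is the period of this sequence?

Listing terms: t(0) = 2, t(1) = 22, t(2) = 19, t(3) = 11, t(4) = 1, t(5) = 19.
Since t(5) = t(2) = 19, the sequence is eventually periodic: after a pre-period of length 2 it cycles with period 3.

3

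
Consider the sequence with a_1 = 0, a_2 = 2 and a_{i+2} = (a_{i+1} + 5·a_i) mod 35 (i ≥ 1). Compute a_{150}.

Listing terms: a_1 = 0,  a_2 = 2,  a_3 = 2,  a_4 = 12,  a_5 = 22,  a_6 = 12,  a_7 = 17,  a_8 = 7,  a_9 = 22,  a_{10} = 22,  a_{11} = 27,  a_{12} = 32,  a_{13} = 27,  a_{14} = 12,  a_{15} = 7,  a_{16} = 32,  a_{17} = 32,  a_{18} = 17,  a_{19} = 2,  a_{20} = 17,  a_{21} = 27,  a_{22} = 7,  a_{23} = 2,  a_{24} = 2.
Since (a_{23}, a_{24}) = (a_2, a_3) = (2, 2) (two consecutive terms determine the rest), the sequence is eventually periodic: after a pre-period of length 1 it cycles with period 21.
For i ≥ 2, a_i depends only on (i - 2) mod 21. (150 - 2) mod 21 = 1, so a_{150} = a_3 = 2.

2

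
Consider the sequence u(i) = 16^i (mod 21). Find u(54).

We have u(0) = 1; u(1) = 16; u(2) = 4; u(3) = 1.
The sequence repeats with period 3.
So u(54) = u(0 + ((54-0) mod 3)) = u(0) = 1.

1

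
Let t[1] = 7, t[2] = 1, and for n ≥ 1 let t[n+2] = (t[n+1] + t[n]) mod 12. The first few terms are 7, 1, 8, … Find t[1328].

Computing terms: t[1] = 7, t[2] = 1, t[3] = 8, t[4] = 9, t[5] = 5, t[6] = 2, t[7] = 7, t[8] = 9, t[9] = 4, t[10] = 1, t[11] = 5, t[12] = 6, t[13] = 11, t[14] = 5, t[15] = 4, t[16] = 9, t[17] = 1, t[18] = 10, t[19] = 11, t[20] = 9, t[21] = 8, t[22] = 5, t[23] = 1, t[24] = 6, t[25] = 7, t[26] = 1.
Since (t[25], t[26]) = (t[1], t[2]) = (7, 1) (two consecutive terms determine the rest), the sequence is periodic with period 24.
So t[1328] = t[1 + ((1328-1) mod 24)] = t[8] = 9.

9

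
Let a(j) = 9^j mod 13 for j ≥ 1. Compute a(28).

9

a(1) = 9,  a(2) = 3,  a(3) = 1,  a(4) = 9.
The sequence repeats with period 3.
So a(28) = a(1 + ((28-1) mod 3)) = a(1) = 9.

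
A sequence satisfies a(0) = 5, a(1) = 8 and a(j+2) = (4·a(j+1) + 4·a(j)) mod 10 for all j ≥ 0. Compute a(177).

0

We have a(0) = 5; a(1) = 8; a(2) = 2; a(3) = 0; a(4) = 8; a(5) = 2.
Since (a(4), a(5)) = (a(1), a(2)) = (8, 2) (two consecutive terms determine the rest), the sequence is eventually periodic: after a pre-period of length 1 it cycles with period 3.
For j ≥ 1, a(j) depends only on (j - 1) mod 3. (177 - 1) mod 3 = 2, so a(177) = a(3) = 0.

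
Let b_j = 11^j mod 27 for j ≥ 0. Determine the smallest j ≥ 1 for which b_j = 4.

14

We have b_0 = 1,  b_1 = 11,  b_2 = 13,  b_3 = 8,  b_4 = 7,  b_5 = 23,  b_6 = 10,  b_7 = 2,  b_8 = 22,  b_9 = 26,  b_{10} = 16,  b_{11} = 14,  b_{12} = 19,  b_{13} = 20,  b_{14} = 4,  b_{15} = 17,  b_{16} = 25,  b_{17} = 5,  b_{18} = 1.
The sequence repeats with period 18.
The value 4 first appears (with j ≥ 1) at b_{14}.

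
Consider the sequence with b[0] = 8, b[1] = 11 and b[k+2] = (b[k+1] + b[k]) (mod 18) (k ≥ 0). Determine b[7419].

We have b[0] = 8; b[1] = 11; b[2] = 1; b[3] = 12; b[4] = 13; b[5] = 7; b[6] = 2; b[7] = 9; b[8] = 11; b[9] = 2; b[10] = 13; b[11] = 15; b[12] = 10; b[13] = 7; b[14] = 17; b[15] = 6; b[16] = 5; b[17] = 11; b[18] = 16; b[19] = 9; b[20] = 7; b[21] = 16; b[22] = 5; b[23] = 3; b[24] = 8; b[25] = 11.
Since (b[24], b[25]) = (b[0], b[1]) = (8, 11) (two consecutive terms determine the rest), the sequence is periodic with period 24.
(7419 - 0) mod 24 = 3, so b[7419] = b[3] = 12.

12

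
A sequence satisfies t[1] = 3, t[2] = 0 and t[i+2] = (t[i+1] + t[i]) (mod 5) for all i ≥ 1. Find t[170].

3

Computing terms: t[1] = 3, t[2] = 0, t[3] = 3, t[4] = 3, t[5] = 1, t[6] = 4, t[7] = 0, t[8] = 4, t[9] = 4, t[10] = 3, t[11] = 2, t[12] = 0, t[13] = 2, t[14] = 2, t[15] = 4, t[16] = 1, t[17] = 0, t[18] = 1, t[19] = 1, t[20] = 2, t[21] = 3, t[22] = 0.
Since (t[21], t[22]) = (t[1], t[2]) = (3, 0) (two consecutive terms determine the rest), the sequence is periodic with period 20.
So t[170] = t[1 + ((170-1) mod 20)] = t[10] = 3.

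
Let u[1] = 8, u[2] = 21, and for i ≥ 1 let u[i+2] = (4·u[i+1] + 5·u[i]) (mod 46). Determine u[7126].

We have u[1] = 8; u[2] = 21; u[3] = 32; u[4] = 3; u[5] = 34; u[6] = 13; u[7] = 38; u[8] = 33; u[9] = 0; u[10] = 27; u[11] = 16; u[12] = 15; u[13] = 2; u[14] = 37; u[15] = 20; u[16] = 35; u[17] = 10; u[18] = 31; u[19] = 36; u[20] = 23; u[21] = 42; u[22] = 7; u[23] = 8; u[24] = 21.
The sequence repeats with period 22.
(7126 - 1) mod 22 = 19, so u[7126] = u[20] = 23.

23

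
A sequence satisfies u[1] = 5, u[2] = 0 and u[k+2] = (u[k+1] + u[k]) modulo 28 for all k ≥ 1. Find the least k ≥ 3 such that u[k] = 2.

11

We have u[1] = 5; u[2] = 0; u[3] = 5; u[4] = 5; u[5] = 10; u[6] = 15; u[7] = 25; u[8] = 12; u[9] = 9; u[10] = 21; u[11] = 2; u[12] = 23; u[13] = 25; u[14] = 20; u[15] = 17; u[16] = 9; u[17] = 26; u[18] = 7; u[19] = 5; u[20] = 12; u[21] = 17; u[22] = 1; u[23] = 18; u[24] = 19; u[25] = 9; u[26] = 0; u[27] = 9; u[28] = 9; u[29] = 18; u[30] = 27; u[31] = 17; u[32] = 16; u[33] = 5; u[34] = 21; u[35] = 26; u[36] = 19; u[37] = 17; u[38] = 8; u[39] = 25; u[40] = 5; u[41] = 2; u[42] = 7; u[43] = 9; u[44] = 16; u[45] = 25; u[46] = 13; u[47] = 10; u[48] = 23; u[49] = 5; u[50] = 0.
Since (u[49], u[50]) = (u[1], u[2]) = (5, 0) (two consecutive terms determine the rest), the sequence is periodic with period 48.
The value 2 first appears (with k ≥ 3) at u[11].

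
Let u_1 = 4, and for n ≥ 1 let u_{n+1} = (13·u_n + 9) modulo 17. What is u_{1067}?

Computing terms: u_1 = 4; u_2 = 10; u_3 = 3; u_4 = 14; u_5 = 4.
Since u_5 = u_1 = 4, the sequence is periodic with period 4.
So u_{1067} = u_{1 + ((1067-1) mod 4)} = u_3 = 3.

3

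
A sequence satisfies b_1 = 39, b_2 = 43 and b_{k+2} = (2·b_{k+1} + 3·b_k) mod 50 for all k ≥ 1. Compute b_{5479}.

Listing terms: b_1 = 39; b_2 = 43; b_3 = 3; b_4 = 35; b_5 = 29; b_6 = 13; b_7 = 13; b_8 = 15; b_9 = 19; b_{10} = 33; b_{11} = 23; b_{12} = 45; b_{13} = 9; b_{14} = 3; b_{15} = 33; b_{16} = 25; b_{17} = 49; b_{18} = 23; b_{19} = 43; b_{20} = 5; b_{21} = 39; b_{22} = 43.
The sequence repeats with period 20.
So b_{5479} = b_{1 + ((5479-1) mod 20)} = b_{19} = 43.

43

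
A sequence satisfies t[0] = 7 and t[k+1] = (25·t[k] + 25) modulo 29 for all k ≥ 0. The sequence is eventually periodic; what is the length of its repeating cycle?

Listing terms: t[0] = 7, t[1] = 26, t[2] = 8, t[3] = 22, t[4] = 24, t[5] = 16, t[6] = 19, t[7] = 7.
The sequence repeats with period 7.

7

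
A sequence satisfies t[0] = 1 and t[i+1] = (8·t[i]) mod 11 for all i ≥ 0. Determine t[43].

6

t[0] = 1; t[1] = 8; t[2] = 9; t[3] = 6; t[4] = 4; t[5] = 10; t[6] = 3; t[7] = 2; t[8] = 5; t[9] = 7; t[10] = 1.
The sequence repeats with period 10.
(43 - 0) mod 10 = 3, so t[43] = t[3] = 6.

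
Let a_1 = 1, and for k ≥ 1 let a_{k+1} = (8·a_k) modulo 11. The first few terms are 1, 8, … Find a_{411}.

Listing terms: a_1 = 1, a_2 = 8, a_3 = 9, a_4 = 6, a_5 = 4, a_6 = 10, a_7 = 3, a_8 = 2, a_9 = 5, a_{10} = 7, a_{11} = 1.
The sequence repeats with period 10.
So a_{411} = a_{1 + ((411-1) mod 10)} = a_1 = 1.

1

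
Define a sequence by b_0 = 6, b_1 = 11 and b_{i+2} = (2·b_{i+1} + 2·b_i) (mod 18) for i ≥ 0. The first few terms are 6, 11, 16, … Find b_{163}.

Computing terms: b_0 = 6,  b_1 = 11,  b_2 = 16,  b_3 = 0,  b_4 = 14,  b_5 = 10,  b_6 = 12,  b_7 = 8,  b_8 = 4,  b_9 = 6,  b_{10} = 2,  b_{11} = 16,  b_{12} = 0.
Since (b_{11}, b_{12}) = (b_2, b_3) = (16, 0) (two consecutive terms determine the rest), the sequence is eventually periodic: after a pre-period of length 2 it cycles with period 9.
For i ≥ 2, b_i depends only on (i - 2) mod 9. (163 - 2) mod 9 = 8, so b_{163} = b_{10} = 2.

2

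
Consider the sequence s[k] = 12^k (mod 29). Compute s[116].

We have s[1] = 12,  s[2] = 28,  s[3] = 17,  s[4] = 1,  s[5] = 12.
Since s[5] = s[1] = 12, the sequence is periodic with period 4.
(116 - 1) mod 4 = 3, so s[116] = s[4] = 1.

1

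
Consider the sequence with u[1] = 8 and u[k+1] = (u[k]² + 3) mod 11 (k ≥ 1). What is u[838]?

8

We have u[1] = 8, u[2] = 1, u[3] = 4, u[4] = 8.
Since u[4] = u[1] = 8, the sequence is periodic with period 3.
So u[838] = u[1 + ((838-1) mod 3)] = u[1] = 8.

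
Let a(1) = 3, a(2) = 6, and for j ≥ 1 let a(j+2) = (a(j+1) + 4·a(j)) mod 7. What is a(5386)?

Computing terms: a(1) = 3,  a(2) = 6,  a(3) = 4,  a(4) = 0,  a(5) = 2,  a(6) = 2,  a(7) = 3,  a(8) = 4,  a(9) = 2,  a(10) = 4,  a(11) = 5,  a(12) = 0,  a(13) = 6,  a(14) = 6,  a(15) = 2,  a(16) = 5,  a(17) = 6,  a(18) = 5,  a(19) = 1,  a(20) = 0,  a(21) = 4,  a(22) = 4,  a(23) = 6,  a(24) = 1,  a(25) = 4,  a(26) = 1,  a(27) = 3,  a(28) = 0,  a(29) = 5,  a(30) = 5,  a(31) = 4,  a(32) = 3,  a(33) = 5,  a(34) = 3,  a(35) = 2,  a(36) = 0,  a(37) = 1,  a(38) = 1,  a(39) = 5,  a(40) = 2,  a(41) = 1,  a(42) = 2,  a(43) = 6,  a(44) = 0,  a(45) = 3,  a(46) = 3,  a(47) = 1,  a(48) = 6,  a(49) = 3,  a(50) = 6.
The sequence repeats with period 48.
(5386 - 1) mod 48 = 9, so a(5386) = a(10) = 4.

4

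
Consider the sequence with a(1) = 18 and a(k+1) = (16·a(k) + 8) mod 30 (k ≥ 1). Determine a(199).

Listing terms: a(1) = 18; a(2) = 26; a(3) = 4; a(4) = 12; a(5) = 20; a(6) = 28; a(7) = 6; a(8) = 14; a(9) = 22; a(10) = 0; a(11) = 8; a(12) = 16; a(13) = 24; a(14) = 2; a(15) = 10; a(16) = 18.
Since a(16) = a(1) = 18, the sequence is periodic with period 15.
So a(199) = a(1 + ((199-1) mod 15)) = a(4) = 12.

12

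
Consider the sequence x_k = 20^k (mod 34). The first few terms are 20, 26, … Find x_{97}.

Computing terms: x_1 = 20,  x_2 = 26,  x_3 = 10,  x_4 = 30,  x_5 = 22,  x_6 = 32,  x_7 = 28,  x_8 = 16,  x_9 = 14,  x_{10} = 8,  x_{11} = 24,  x_{12} = 4,  x_{13} = 12,  x_{14} = 2,  x_{15} = 6,  x_{16} = 18,  x_{17} = 20.
Since x_{17} = x_1 = 20, the sequence is periodic with period 16.
(97 - 1) mod 16 = 0, so x_{97} = x_1 = 20.

20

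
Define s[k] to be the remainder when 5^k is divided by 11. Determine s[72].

3

We have s[0] = 1,  s[1] = 5,  s[2] = 3,  s[3] = 4,  s[4] = 9,  s[5] = 1.
The sequence repeats with period 5.
(72 - 0) mod 5 = 2, so s[72] = s[2] = 3.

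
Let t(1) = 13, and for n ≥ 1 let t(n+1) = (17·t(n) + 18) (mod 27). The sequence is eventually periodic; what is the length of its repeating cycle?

Listing terms: t(1) = 13, t(2) = 23, t(3) = 4, t(4) = 5, t(5) = 22, t(6) = 14, t(7) = 13.
The sequence repeats with period 6.

6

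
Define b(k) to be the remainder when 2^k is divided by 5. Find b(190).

b(1) = 2, b(2) = 4, b(3) = 3, b(4) = 1, b(5) = 2.
Since b(5) = b(1) = 2, the sequence is periodic with period 4.
So b(190) = b(1 + ((190-1) mod 4)) = b(2) = 4.

4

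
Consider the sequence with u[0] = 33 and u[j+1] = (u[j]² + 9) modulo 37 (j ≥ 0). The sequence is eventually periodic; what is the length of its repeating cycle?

Computing terms: u[0] = 33, u[1] = 25, u[2] = 5, u[3] = 34, u[4] = 18, u[5] = 0, u[6] = 9, u[7] = 16, u[8] = 6, u[9] = 8, u[10] = 36, u[11] = 10, u[12] = 35, u[13] = 13, u[14] = 30, u[15] = 21, u[16] = 6.
Since u[16] = u[8] = 6, the sequence is eventually periodic: after a pre-period of length 8 it cycles with period 8.

8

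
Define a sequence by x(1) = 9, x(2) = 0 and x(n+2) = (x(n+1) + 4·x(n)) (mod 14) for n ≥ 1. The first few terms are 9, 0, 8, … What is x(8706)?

0

x(1) = 9,  x(2) = 0,  x(3) = 8,  x(4) = 8,  x(5) = 12,  x(6) = 2,  x(7) = 8,  x(8) = 2,  x(9) = 6,  x(10) = 0,  x(11) = 10,  x(12) = 10,  x(13) = 8,  x(14) = 6,  x(15) = 10,  x(16) = 6,  x(17) = 4,  x(18) = 0,  x(19) = 2,  x(20) = 2,  x(21) = 10,  x(22) = 4,  x(23) = 2,  x(24) = 4,  x(25) = 12,  x(26) = 0,  x(27) = 6,  x(28) = 6,  x(29) = 2,  x(30) = 12,  x(31) = 6,  x(32) = 12,  x(33) = 8,  x(34) = 0,  x(35) = 4,  x(36) = 4,  x(37) = 6,  x(38) = 8,  x(39) = 4,  x(40) = 8,  x(41) = 10,  x(42) = 0,  x(43) = 12,  x(44) = 12,  x(45) = 4,  x(46) = 10,  x(47) = 12,  x(48) = 10,  x(49) = 2,  x(50) = 0,  x(51) = 8.
Since (x(50), x(51)) = (x(2), x(3)) = (0, 8) (two consecutive terms determine the rest), the sequence is eventually periodic: after a pre-period of length 1 it cycles with period 48.
For n ≥ 2, x(n) depends only on (n - 2) mod 48. (8706 - 2) mod 48 = 16, so x(8706) = x(18) = 0.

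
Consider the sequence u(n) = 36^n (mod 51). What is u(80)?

u(1) = 36; u(2) = 21; u(3) = 42; u(4) = 33; u(5) = 15; u(6) = 30; u(7) = 9; u(8) = 18; u(9) = 36.
The sequence repeats with period 8.
So u(80) = u(1 + ((80-1) mod 8)) = u(8) = 18.

18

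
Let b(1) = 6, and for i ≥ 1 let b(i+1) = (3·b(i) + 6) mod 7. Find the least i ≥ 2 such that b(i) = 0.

6

Listing terms: b(1) = 6,  b(2) = 3,  b(3) = 1,  b(4) = 2,  b(5) = 5,  b(6) = 0,  b(7) = 6.
The sequence repeats with period 6.
The value 0 first appears (with i ≥ 2) at b(6).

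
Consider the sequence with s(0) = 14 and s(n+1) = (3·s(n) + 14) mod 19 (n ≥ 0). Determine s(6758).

Listing terms: s(0) = 14, s(1) = 18, s(2) = 11, s(3) = 9, s(4) = 3, s(5) = 4, s(6) = 7, s(7) = 16, s(8) = 5, s(9) = 10, s(10) = 6, s(11) = 13, s(12) = 15, s(13) = 2, s(14) = 1, s(15) = 17, s(16) = 8, s(17) = 0, s(18) = 14.
The sequence repeats with period 18.
So s(6758) = s(0 + ((6758-0) mod 18)) = s(8) = 5.

5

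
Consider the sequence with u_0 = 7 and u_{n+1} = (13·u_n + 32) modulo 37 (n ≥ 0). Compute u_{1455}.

Computing terms: u_0 = 7, u_1 = 12, u_2 = 3, u_3 = 34, u_4 = 30, u_5 = 15, u_6 = 5, u_7 = 23, u_8 = 35, u_9 = 6, u_{10} = 36, u_{11} = 19, u_{12} = 20, u_{13} = 33, u_{14} = 17, u_{15} = 31, u_{16} = 28, u_{17} = 26, u_{18} = 0, u_{19} = 32, u_{20} = 4, u_{21} = 10, u_{22} = 14, u_{23} = 29, u_{24} = 2, u_{25} = 21, u_{26} = 9, u_{27} = 1, u_{28} = 8, u_{29} = 25, u_{30} = 24, u_{31} = 11, u_{32} = 27, u_{33} = 13, u_{34} = 16, u_{35} = 18, u_{36} = 7.
Since u_{36} = u_0 = 7, the sequence is periodic with period 36.
(1455 - 0) mod 36 = 15, so u_{1455} = u_{15} = 31.

31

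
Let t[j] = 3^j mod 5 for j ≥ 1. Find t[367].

2

We have t[1] = 3,  t[2] = 4,  t[3] = 2,  t[4] = 1,  t[5] = 3.
Since t[5] = t[1] = 3, the sequence is periodic with period 4.
(367 - 1) mod 4 = 2, so t[367] = t[3] = 2.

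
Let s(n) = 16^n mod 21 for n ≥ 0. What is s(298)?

16

Listing terms: s(0) = 1, s(1) = 16, s(2) = 4, s(3) = 1.
The sequence repeats with period 3.
So s(298) = s(0 + ((298-0) mod 3)) = s(1) = 16.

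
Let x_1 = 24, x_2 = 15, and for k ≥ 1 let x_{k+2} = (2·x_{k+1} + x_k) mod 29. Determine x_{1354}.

22

Listing terms: x_1 = 24, x_2 = 15, x_3 = 25, x_4 = 7, x_5 = 10, x_6 = 27, x_7 = 6, x_8 = 10, x_9 = 26, x_{10} = 4, x_{11} = 5, x_{12} = 14, x_{13} = 4, x_{14} = 22, x_{15} = 19, x_{16} = 2, x_{17} = 23, x_{18} = 19, x_{19} = 3, x_{20} = 25, x_{21} = 24, x_{22} = 15.
Since (x_{21}, x_{22}) = (x_1, x_2) = (24, 15) (two consecutive terms determine the rest), the sequence is periodic with period 20.
(1354 - 1) mod 20 = 13, so x_{1354} = x_{14} = 22.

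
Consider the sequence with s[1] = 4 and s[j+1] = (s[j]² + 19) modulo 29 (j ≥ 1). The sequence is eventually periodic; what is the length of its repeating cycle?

4

Listing terms: s[1] = 4,  s[2] = 6,  s[3] = 26,  s[4] = 28,  s[5] = 20,  s[6] = 13,  s[7] = 14,  s[8] = 12,  s[9] = 18,  s[10] = 24,  s[11] = 15,  s[12] = 12.
Since s[12] = s[8] = 12, the sequence is eventually periodic: after a pre-period of length 7 it cycles with period 4.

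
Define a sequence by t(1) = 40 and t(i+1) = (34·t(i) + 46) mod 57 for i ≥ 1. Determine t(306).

We have t(1) = 40; t(2) = 38; t(3) = 27; t(4) = 52; t(5) = 47; t(6) = 48; t(7) = 25; t(8) = 41; t(9) = 15; t(10) = 43; t(11) = 26; t(12) = 18; t(13) = 31; t(14) = 17; t(15) = 54; t(16) = 1; t(17) = 23; t(18) = 30; t(19) = 40.
Since t(19) = t(1) = 40, the sequence is periodic with period 18.
(306 - 1) mod 18 = 17, so t(306) = t(18) = 30.

30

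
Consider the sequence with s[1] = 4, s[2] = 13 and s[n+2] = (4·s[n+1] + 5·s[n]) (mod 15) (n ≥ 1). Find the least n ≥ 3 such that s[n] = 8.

4

We have s[1] = 4; s[2] = 13; s[3] = 12; s[4] = 8; s[5] = 2; s[6] = 3; s[7] = 7; s[8] = 13; s[9] = 12.
Since (s[8], s[9]) = (s[2], s[3]) = (13, 12) (two consecutive terms determine the rest), the sequence is eventually periodic: after a pre-period of length 1 it cycles with period 6.
The value 8 first appears (with n ≥ 3) at s[4].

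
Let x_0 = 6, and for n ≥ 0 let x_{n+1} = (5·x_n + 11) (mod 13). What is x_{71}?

Listing terms: x_0 = 6, x_1 = 2, x_2 = 8, x_3 = 12, x_4 = 6.
The sequence repeats with period 4.
(71 - 0) mod 4 = 3, so x_{71} = x_3 = 12.

12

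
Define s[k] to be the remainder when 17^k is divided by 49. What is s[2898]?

We have s[1] = 17, s[2] = 44, s[3] = 13, s[4] = 25, s[5] = 33, s[6] = 22, s[7] = 31, s[8] = 37, s[9] = 41, s[10] = 11, s[11] = 40, s[12] = 43, s[13] = 45, s[14] = 30, s[15] = 20, s[16] = 46, s[17] = 47, s[18] = 15, s[19] = 10, s[20] = 23, s[21] = 48, s[22] = 32, s[23] = 5, s[24] = 36, s[25] = 24, s[26] = 16, s[27] = 27, s[28] = 18, s[29] = 12, s[30] = 8, s[31] = 38, s[32] = 9, s[33] = 6, s[34] = 4, s[35] = 19, s[36] = 29, s[37] = 3, s[38] = 2, s[39] = 34, s[40] = 39, s[41] = 26, s[42] = 1, s[43] = 17.
The sequence repeats with period 42.
(2898 - 1) mod 42 = 41, so s[2898] = s[42] = 1.

1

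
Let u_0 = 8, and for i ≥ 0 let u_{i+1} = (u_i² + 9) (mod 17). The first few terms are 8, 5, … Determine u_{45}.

Computing terms: u_0 = 8, u_1 = 5, u_2 = 0, u_3 = 9, u_4 = 5.
Since u_4 = u_1 = 5, the sequence is eventually periodic: after a pre-period of length 1 it cycles with period 3.
For i ≥ 1, u_i depends only on (i - 1) mod 3. (45 - 1) mod 3 = 2, so u_{45} = u_3 = 9.

9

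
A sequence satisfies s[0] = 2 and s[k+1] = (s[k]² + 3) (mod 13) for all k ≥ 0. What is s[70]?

4

We have s[0] = 2,  s[1] = 7,  s[2] = 0,  s[3] = 3,  s[4] = 12,  s[5] = 4,  s[6] = 6,  s[7] = 0.
Since s[7] = s[2] = 0, the sequence is eventually periodic: after a pre-period of length 2 it cycles with period 5.
For k ≥ 2, s[k] depends only on (k - 2) mod 5. (70 - 2) mod 5 = 3, so s[70] = s[5] = 4.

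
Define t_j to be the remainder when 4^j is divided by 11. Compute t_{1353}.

We have t_1 = 4,  t_2 = 5,  t_3 = 9,  t_4 = 3,  t_5 = 1,  t_6 = 4.
Since t_6 = t_1 = 4, the sequence is periodic with period 5.
(1353 - 1) mod 5 = 2, so t_{1353} = t_3 = 9.

9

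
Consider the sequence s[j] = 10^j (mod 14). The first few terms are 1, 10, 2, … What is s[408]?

8

Listing terms: s[0] = 1; s[1] = 10; s[2] = 2; s[3] = 6; s[4] = 4; s[5] = 12; s[6] = 8; s[7] = 10.
Since s[7] = s[1] = 10, the sequence is eventually periodic: after a pre-period of length 1 it cycles with period 6.
For j ≥ 1, s[j] depends only on (j - 1) mod 6. (408 - 1) mod 6 = 5, so s[408] = s[6] = 8.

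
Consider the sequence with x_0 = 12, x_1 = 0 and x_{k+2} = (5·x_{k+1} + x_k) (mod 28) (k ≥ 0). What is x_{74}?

12

Listing terms: x_0 = 12,  x_1 = 0,  x_2 = 12,  x_3 = 4,  x_4 = 4,  x_5 = 24,  x_6 = 12,  x_7 = 0.
The sequence repeats with period 6.
(74 - 0) mod 6 = 2, so x_{74} = x_2 = 12.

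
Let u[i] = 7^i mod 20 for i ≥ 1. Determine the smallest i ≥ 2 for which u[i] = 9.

Listing terms: u[1] = 7,  u[2] = 9,  u[3] = 3,  u[4] = 1,  u[5] = 7.
Since u[5] = u[1] = 7, the sequence is periodic with period 4.
The value 9 first appears (with i ≥ 2) at u[2].

2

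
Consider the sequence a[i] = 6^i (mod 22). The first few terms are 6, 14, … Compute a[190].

We have a[1] = 6,  a[2] = 14,  a[3] = 18,  a[4] = 20,  a[5] = 10,  a[6] = 16,  a[7] = 8,  a[8] = 4,  a[9] = 2,  a[10] = 12,  a[11] = 6.
Since a[11] = a[1] = 6, the sequence is periodic with period 10.
(190 - 1) mod 10 = 9, so a[190] = a[10] = 12.

12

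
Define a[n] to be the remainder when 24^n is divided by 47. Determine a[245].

21

a[0] = 1; a[1] = 24; a[2] = 12; a[3] = 6; a[4] = 3; a[5] = 25; a[6] = 36; a[7] = 18; a[8] = 9; a[9] = 28; a[10] = 14; a[11] = 7; a[12] = 27; a[13] = 37; a[14] = 42; a[15] = 21; a[16] = 34; a[17] = 17; a[18] = 32; a[19] = 16; a[20] = 8; a[21] = 4; a[22] = 2; a[23] = 1.
Since a[23] = a[0] = 1, the sequence is periodic with period 23.
So a[245] = a[0 + ((245-0) mod 23)] = a[15] = 21.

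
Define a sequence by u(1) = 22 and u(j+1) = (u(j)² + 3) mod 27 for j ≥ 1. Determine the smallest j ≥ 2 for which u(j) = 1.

2

u(1) = 22; u(2) = 1; u(3) = 4; u(4) = 19; u(5) = 13; u(6) = 10; u(7) = 22.
Since u(7) = u(1) = 22, the sequence is periodic with period 6.
The value 1 first appears (with j ≥ 2) at u(2).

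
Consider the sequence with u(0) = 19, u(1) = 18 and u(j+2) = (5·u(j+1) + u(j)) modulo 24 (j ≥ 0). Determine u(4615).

Computing terms: u(0) = 19, u(1) = 18, u(2) = 13, u(3) = 11, u(4) = 20, u(5) = 15, u(6) = 23, u(7) = 10, u(8) = 1, u(9) = 15, u(10) = 4, u(11) = 11, u(12) = 11, u(13) = 18, u(14) = 5, u(15) = 19, u(16) = 4, u(17) = 15, u(18) = 7, u(19) = 2, u(20) = 17, u(21) = 15, u(22) = 20, u(23) = 19, u(24) = 19, u(25) = 18.
The sequence repeats with period 24.
(4615 - 0) mod 24 = 7, so u(4615) = u(7) = 10.

10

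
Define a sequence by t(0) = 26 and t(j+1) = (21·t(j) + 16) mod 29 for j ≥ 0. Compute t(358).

20

Computing terms: t(0) = 26; t(1) = 11; t(2) = 15; t(3) = 12; t(4) = 7; t(5) = 18; t(6) = 17; t(7) = 25; t(8) = 19; t(9) = 9; t(10) = 2; t(11) = 0; t(12) = 16; t(13) = 4; t(14) = 13; t(15) = 28; t(16) = 24; t(17) = 27; t(18) = 3; t(19) = 21; t(20) = 22; t(21) = 14; t(22) = 20; t(23) = 1; t(24) = 8; t(25) = 10; t(26) = 23; t(27) = 6; t(28) = 26.
The sequence repeats with period 28.
So t(358) = t(0 + ((358-0) mod 28)) = t(22) = 20.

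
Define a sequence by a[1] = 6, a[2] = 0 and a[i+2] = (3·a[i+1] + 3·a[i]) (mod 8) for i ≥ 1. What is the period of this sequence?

We have a[1] = 6,  a[2] = 0,  a[3] = 2,  a[4] = 6,  a[5] = 0.
The sequence repeats with period 3.

3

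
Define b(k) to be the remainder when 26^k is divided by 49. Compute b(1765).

b(1) = 26; b(2) = 39; b(3) = 34; b(4) = 2; b(5) = 3; b(6) = 29; b(7) = 19; b(8) = 4; b(9) = 6; b(10) = 9; b(11) = 38; b(12) = 8; b(13) = 12; b(14) = 18; b(15) = 27; b(16) = 16; b(17) = 24; b(18) = 36; b(19) = 5; b(20) = 32; b(21) = 48; b(22) = 23; b(23) = 10; b(24) = 15; b(25) = 47; b(26) = 46; b(27) = 20; b(28) = 30; b(29) = 45; b(30) = 43; b(31) = 40; b(32) = 11; b(33) = 41; b(34) = 37; b(35) = 31; b(36) = 22; b(37) = 33; b(38) = 25; b(39) = 13; b(40) = 44; b(41) = 17; b(42) = 1; b(43) = 26.
Since b(43) = b(1) = 26, the sequence is periodic with period 42.
(1765 - 1) mod 42 = 0, so b(1765) = b(1) = 26.

26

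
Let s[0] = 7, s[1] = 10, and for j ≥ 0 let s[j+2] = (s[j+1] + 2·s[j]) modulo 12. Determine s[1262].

0

Computing terms: s[0] = 7, s[1] = 10, s[2] = 0, s[3] = 8, s[4] = 8, s[5] = 0, s[6] = 4, s[7] = 4, s[8] = 0, s[9] = 8.
Since (s[8], s[9]) = (s[2], s[3]) = (0, 8) (two consecutive terms determine the rest), the sequence is eventually periodic: after a pre-period of length 2 it cycles with period 6.
For j ≥ 2, s[j] depends only on (j - 2) mod 6. (1262 - 2) mod 6 = 0, so s[1262] = s[2] = 0.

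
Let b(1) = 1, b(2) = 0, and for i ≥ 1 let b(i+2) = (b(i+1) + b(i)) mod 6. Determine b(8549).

2

b(1) = 1,  b(2) = 0,  b(3) = 1,  b(4) = 1,  b(5) = 2,  b(6) = 3,  b(7) = 5,  b(8) = 2,  b(9) = 1,  b(10) = 3,  b(11) = 4,  b(12) = 1,  b(13) = 5,  b(14) = 0,  b(15) = 5,  b(16) = 5,  b(17) = 4,  b(18) = 3,  b(19) = 1,  b(20) = 4,  b(21) = 5,  b(22) = 3,  b(23) = 2,  b(24) = 5,  b(25) = 1,  b(26) = 0.
The sequence repeats with period 24.
(8549 - 1) mod 24 = 4, so b(8549) = b(5) = 2.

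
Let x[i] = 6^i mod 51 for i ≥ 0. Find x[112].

18

Computing terms: x[0] = 1,  x[1] = 6,  x[2] = 36,  x[3] = 12,  x[4] = 21,  x[5] = 24,  x[6] = 42,  x[7] = 48,  x[8] = 33,  x[9] = 45,  x[10] = 15,  x[11] = 39,  x[12] = 30,  x[13] = 27,  x[14] = 9,  x[15] = 3,  x[16] = 18,  x[17] = 6.
Since x[17] = x[1] = 6, the sequence is eventually periodic: after a pre-period of length 1 it cycles with period 16.
For i ≥ 1, x[i] depends only on (i - 1) mod 16. (112 - 1) mod 16 = 15, so x[112] = x[16] = 18.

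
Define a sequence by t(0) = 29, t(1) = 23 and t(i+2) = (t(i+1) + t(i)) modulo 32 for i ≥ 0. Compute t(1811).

26

Computing terms: t(0) = 29, t(1) = 23, t(2) = 20, t(3) = 11, t(4) = 31, t(5) = 10, t(6) = 9, t(7) = 19, t(8) = 28, t(9) = 15, t(10) = 11, t(11) = 26, t(12) = 5, t(13) = 31, t(14) = 4, t(15) = 3, t(16) = 7, t(17) = 10, t(18) = 17, t(19) = 27, t(20) = 12, t(21) = 7, t(22) = 19, t(23) = 26, t(24) = 13, t(25) = 7, t(26) = 20, t(27) = 27, t(28) = 15, t(29) = 10, t(30) = 25, t(31) = 3, t(32) = 28, t(33) = 31, t(34) = 27, t(35) = 26, t(36) = 21, t(37) = 15, t(38) = 4, t(39) = 19, t(40) = 23, t(41) = 10, t(42) = 1, t(43) = 11, t(44) = 12, t(45) = 23, t(46) = 3, t(47) = 26, t(48) = 29, t(49) = 23.
The sequence repeats with period 48.
(1811 - 0) mod 48 = 35, so t(1811) = t(35) = 26.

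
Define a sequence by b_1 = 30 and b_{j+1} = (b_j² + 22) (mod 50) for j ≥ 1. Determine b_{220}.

8

We have b_1 = 30,  b_2 = 22,  b_3 = 6,  b_4 = 8,  b_5 = 36,  b_6 = 18,  b_7 = 46,  b_8 = 38,  b_9 = 16,  b_{10} = 28,  b_{11} = 6.
Since b_{11} = b_3 = 6, the sequence is eventually periodic: after a pre-period of length 2 it cycles with period 8.
For j ≥ 3, b_j depends only on (j - 3) mod 8. (220 - 3) mod 8 = 1, so b_{220} = b_4 = 8.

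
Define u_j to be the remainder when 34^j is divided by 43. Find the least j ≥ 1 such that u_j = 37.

35

Computing terms: u_0 = 1,  u_1 = 34,  u_2 = 38,  u_3 = 2,  u_4 = 25,  u_5 = 33,  u_6 = 4,  u_7 = 7,  u_8 = 23,  u_9 = 8,  u_{10} = 14,  u_{11} = 3,  u_{12} = 16,  u_{13} = 28,  u_{14} = 6,  u_{15} = 32,  u_{16} = 13,  u_{17} = 12,  u_{18} = 21,  u_{19} = 26,  u_{20} = 24,  u_{21} = 42,  u_{22} = 9,  u_{23} = 5,  u_{24} = 41,  u_{25} = 18,  u_{26} = 10,  u_{27} = 39,  u_{28} = 36,  u_{29} = 20,  u_{30} = 35,  u_{31} = 29,  u_{32} = 40,  u_{33} = 27,  u_{34} = 15,  u_{35} = 37,  u_{36} = 11,  u_{37} = 30,  u_{38} = 31,  u_{39} = 22,  u_{40} = 17,  u_{41} = 19,  u_{42} = 1.
Since u_{42} = u_0 = 1, the sequence is periodic with period 42.
The value 37 first appears (with j ≥ 1) at u_{35}.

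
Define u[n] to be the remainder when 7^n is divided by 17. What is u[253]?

6

u[0] = 1; u[1] = 7; u[2] = 15; u[3] = 3; u[4] = 4; u[5] = 11; u[6] = 9; u[7] = 12; u[8] = 16; u[9] = 10; u[10] = 2; u[11] = 14; u[12] = 13; u[13] = 6; u[14] = 8; u[15] = 5; u[16] = 1.
The sequence repeats with period 16.
So u[253] = u[0 + ((253-0) mod 16)] = u[13] = 6.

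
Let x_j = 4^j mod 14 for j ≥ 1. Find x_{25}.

Computing terms: x_1 = 4,  x_2 = 2,  x_3 = 8,  x_4 = 4.
Since x_4 = x_1 = 4, the sequence is periodic with period 3.
(25 - 1) mod 3 = 0, so x_{25} = x_1 = 4.

4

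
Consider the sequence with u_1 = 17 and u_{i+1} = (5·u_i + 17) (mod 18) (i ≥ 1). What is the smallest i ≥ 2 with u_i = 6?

4

Computing terms: u_1 = 17,  u_2 = 12,  u_3 = 5,  u_4 = 6,  u_5 = 11,  u_6 = 0,  u_7 = 17.
Since u_7 = u_1 = 17, the sequence is periodic with period 6.
The value 6 first appears (with i ≥ 2) at u_4.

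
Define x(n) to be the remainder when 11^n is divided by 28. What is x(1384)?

x(1) = 11; x(2) = 9; x(3) = 15; x(4) = 25; x(5) = 23; x(6) = 1; x(7) = 11.
Since x(7) = x(1) = 11, the sequence is periodic with period 6.
(1384 - 1) mod 6 = 3, so x(1384) = x(4) = 25.

25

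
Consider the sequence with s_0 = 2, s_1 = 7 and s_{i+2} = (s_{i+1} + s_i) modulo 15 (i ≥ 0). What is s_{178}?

We have s_0 = 2; s_1 = 7; s_2 = 9; s_3 = 1; s_4 = 10; s_5 = 11; s_6 = 6; s_7 = 2; s_8 = 8; s_9 = 10; s_{10} = 3; s_{11} = 13; s_{12} = 1; s_{13} = 14; s_{14} = 0; s_{15} = 14; s_{16} = 14; s_{17} = 13; s_{18} = 12; s_{19} = 10; s_{20} = 7; s_{21} = 2; s_{22} = 9; s_{23} = 11; s_{24} = 5; s_{25} = 1; s_{26} = 6; s_{27} = 7; s_{28} = 13; s_{29} = 5; s_{30} = 3; s_{31} = 8; s_{32} = 11; s_{33} = 4; s_{34} = 0; s_{35} = 4; s_{36} = 4; s_{37} = 8; s_{38} = 12; s_{39} = 5; s_{40} = 2; s_{41} = 7.
Since (s_{40}, s_{41}) = (s_0, s_1) = (2, 7) (two consecutive terms determine the rest), the sequence is periodic with period 40.
So s_{178} = s_{0 + ((178-0) mod 40)} = s_{18} = 12.

12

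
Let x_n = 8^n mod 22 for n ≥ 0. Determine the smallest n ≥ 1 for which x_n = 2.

7

Listing terms: x_0 = 1,  x_1 = 8,  x_2 = 20,  x_3 = 6,  x_4 = 4,  x_5 = 10,  x_6 = 14,  x_7 = 2,  x_8 = 16,  x_9 = 18,  x_{10} = 12,  x_{11} = 8.
Since x_{11} = x_1 = 8, the sequence is eventually periodic: after a pre-period of length 1 it cycles with period 10.
The value 2 first appears (with n ≥ 1) at x_7.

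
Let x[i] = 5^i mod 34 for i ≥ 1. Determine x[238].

x[1] = 5; x[2] = 25; x[3] = 23; x[4] = 13; x[5] = 31; x[6] = 19; x[7] = 27; x[8] = 33; x[9] = 29; x[10] = 9; x[11] = 11; x[12] = 21; x[13] = 3; x[14] = 15; x[15] = 7; x[16] = 1; x[17] = 5.
The sequence repeats with period 16.
So x[238] = x[1 + ((238-1) mod 16)] = x[14] = 15.

15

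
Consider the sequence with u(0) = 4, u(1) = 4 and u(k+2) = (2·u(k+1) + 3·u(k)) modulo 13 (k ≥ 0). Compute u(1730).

7

We have u(0) = 4,  u(1) = 4,  u(2) = 7,  u(3) = 0,  u(4) = 8,  u(5) = 3,  u(6) = 4,  u(7) = 4.
The sequence repeats with period 6.
So u(1730) = u(0 + ((1730-0) mod 6)) = u(2) = 7.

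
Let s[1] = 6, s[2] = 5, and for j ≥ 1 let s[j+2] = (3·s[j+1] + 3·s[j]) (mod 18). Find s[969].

s[1] = 6; s[2] = 5; s[3] = 15; s[4] = 6; s[5] = 9; s[6] = 9; s[7] = 0; s[8] = 9; s[9] = 9.
Since (s[8], s[9]) = (s[5], s[6]) = (9, 9) (two consecutive terms determine the rest), the sequence is eventually periodic: after a pre-period of length 4 it cycles with period 3.
For j ≥ 5, s[j] depends only on (j - 5) mod 3. (969 - 5) mod 3 = 1, so s[969] = s[6] = 9.

9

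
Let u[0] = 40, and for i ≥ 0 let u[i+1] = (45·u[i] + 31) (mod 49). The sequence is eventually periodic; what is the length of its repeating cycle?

We have u[0] = 40; u[1] = 18; u[2] = 8; u[3] = 48; u[4] = 35; u[5] = 38; u[6] = 26; u[7] = 25; u[8] = 29; u[9] = 13; u[10] = 28; u[11] = 17; u[12] = 12; u[13] = 32; u[14] = 1; u[15] = 27; u[16] = 21; u[17] = 45; u[18] = 47; u[19] = 39; u[20] = 22; u[21] = 41; u[22] = 14; u[23] = 24; u[24] = 33; u[25] = 46; u[26] = 43; u[27] = 6; u[28] = 7; u[29] = 3; u[30] = 19; u[31] = 4; u[32] = 15; u[33] = 20; u[34] = 0; u[35] = 31; u[36] = 5; u[37] = 11; u[38] = 36; u[39] = 34; u[40] = 42; u[41] = 10; u[42] = 40.
The sequence repeats with period 42.

42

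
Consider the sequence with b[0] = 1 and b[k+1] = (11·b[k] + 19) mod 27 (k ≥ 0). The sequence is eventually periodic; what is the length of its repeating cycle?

18

Computing terms: b[0] = 1,  b[1] = 3,  b[2] = 25,  b[3] = 24,  b[4] = 13,  b[5] = 0,  b[6] = 19,  b[7] = 12,  b[8] = 16,  b[9] = 6,  b[10] = 4,  b[11] = 9,  b[12] = 10,  b[13] = 21,  b[14] = 7,  b[15] = 15,  b[16] = 22,  b[17] = 18,  b[18] = 1.
Since b[18] = b[0] = 1, the sequence is periodic with period 18.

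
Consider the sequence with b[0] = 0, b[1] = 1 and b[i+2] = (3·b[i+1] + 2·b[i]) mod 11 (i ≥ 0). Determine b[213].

0

Computing terms: b[0] = 0; b[1] = 1; b[2] = 3; b[3] = 0; b[4] = 6; b[5] = 7; b[6] = 0; b[7] = 3; b[8] = 9; b[9] = 0; b[10] = 7; b[11] = 10; b[12] = 0; b[13] = 9; b[14] = 5; b[15] = 0; b[16] = 10; b[17] = 8; b[18] = 0; b[19] = 5; b[20] = 4; b[21] = 0; b[22] = 8; b[23] = 2; b[24] = 0; b[25] = 4; b[26] = 1; b[27] = 0; b[28] = 2; b[29] = 6; b[30] = 0; b[31] = 1.
Since (b[30], b[31]) = (b[0], b[1]) = (0, 1) (two consecutive terms determine the rest), the sequence is periodic with period 30.
So b[213] = b[0 + ((213-0) mod 30)] = b[3] = 0.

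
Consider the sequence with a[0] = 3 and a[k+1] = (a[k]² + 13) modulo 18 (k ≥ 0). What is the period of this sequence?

a[0] = 3,  a[1] = 4,  a[2] = 11,  a[3] = 8,  a[4] = 5,  a[5] = 2,  a[6] = 17,  a[7] = 14,  a[8] = 11.
Since a[8] = a[2] = 11, the sequence is eventually periodic: after a pre-period of length 2 it cycles with period 6.

6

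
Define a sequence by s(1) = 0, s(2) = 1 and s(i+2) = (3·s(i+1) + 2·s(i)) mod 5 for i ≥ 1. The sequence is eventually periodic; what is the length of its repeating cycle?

We have s(1) = 0; s(2) = 1; s(3) = 3; s(4) = 1; s(5) = 4; s(6) = 4; s(7) = 0; s(8) = 3; s(9) = 4; s(10) = 3; s(11) = 2; s(12) = 2; s(13) = 0; s(14) = 4; s(15) = 2; s(16) = 4; s(17) = 1; s(18) = 1; s(19) = 0; s(20) = 2; s(21) = 1; s(22) = 2; s(23) = 3; s(24) = 3; s(25) = 0; s(26) = 1.
The sequence repeats with period 24.

24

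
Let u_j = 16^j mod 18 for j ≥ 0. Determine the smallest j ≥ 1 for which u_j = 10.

3

We have u_0 = 1; u_1 = 16; u_2 = 4; u_3 = 10; u_4 = 16.
Since u_4 = u_1 = 16, the sequence is eventually periodic: after a pre-period of length 1 it cycles with period 3.
The value 10 first appears (with j ≥ 1) at u_3.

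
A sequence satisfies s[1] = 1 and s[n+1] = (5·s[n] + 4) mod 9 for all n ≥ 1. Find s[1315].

s[1] = 1, s[2] = 0, s[3] = 4, s[4] = 6, s[5] = 7, s[6] = 3, s[7] = 1.
The sequence repeats with period 6.
So s[1315] = s[1 + ((1315-1) mod 6)] = s[1] = 1.

1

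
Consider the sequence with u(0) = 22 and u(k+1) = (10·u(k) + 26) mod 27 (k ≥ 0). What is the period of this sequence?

u(0) = 22; u(1) = 3; u(2) = 2; u(3) = 19; u(4) = 0; u(5) = 26; u(6) = 16; u(7) = 24; u(8) = 23; u(9) = 13; u(10) = 21; u(11) = 20; u(12) = 10; u(13) = 18; u(14) = 17; u(15) = 7; u(16) = 15; u(17) = 14; u(18) = 4; u(19) = 12; u(20) = 11; u(21) = 1; u(22) = 9; u(23) = 8; u(24) = 25; u(25) = 6; u(26) = 5; u(27) = 22.
The sequence repeats with period 27.

27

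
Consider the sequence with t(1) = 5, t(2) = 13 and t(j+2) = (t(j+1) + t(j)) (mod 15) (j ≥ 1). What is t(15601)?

Computing terms: t(1) = 5, t(2) = 13, t(3) = 3, t(4) = 1, t(5) = 4, t(6) = 5, t(7) = 9, t(8) = 14, t(9) = 8, t(10) = 7, t(11) = 0, t(12) = 7, t(13) = 7, t(14) = 14, t(15) = 6, t(16) = 5, t(17) = 11, t(18) = 1, t(19) = 12, t(20) = 13, t(21) = 10, t(22) = 8, t(23) = 3, t(24) = 11, t(25) = 14, t(26) = 10, t(27) = 9, t(28) = 4, t(29) = 13, t(30) = 2, t(31) = 0, t(32) = 2, t(33) = 2, t(34) = 4, t(35) = 6, t(36) = 10, t(37) = 1, t(38) = 11, t(39) = 12, t(40) = 8, t(41) = 5, t(42) = 13.
The sequence repeats with period 40.
So t(15601) = t(1 + ((15601-1) mod 40)) = t(1) = 5.

5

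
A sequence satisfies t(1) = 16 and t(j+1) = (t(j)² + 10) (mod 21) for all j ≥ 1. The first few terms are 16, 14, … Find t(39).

17

Computing terms: t(1) = 16, t(2) = 14, t(3) = 17, t(4) = 5, t(5) = 14.
Since t(5) = t(2) = 14, the sequence is eventually periodic: after a pre-period of length 1 it cycles with period 3.
For j ≥ 2, t(j) depends only on (j - 2) mod 3. (39 - 2) mod 3 = 1, so t(39) = t(3) = 17.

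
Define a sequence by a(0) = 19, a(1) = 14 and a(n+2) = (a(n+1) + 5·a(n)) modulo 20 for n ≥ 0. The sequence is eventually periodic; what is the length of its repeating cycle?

6

Computing terms: a(0) = 19, a(1) = 14, a(2) = 9, a(3) = 19, a(4) = 4, a(5) = 19, a(6) = 19, a(7) = 14.
Since (a(6), a(7)) = (a(0), a(1)) = (19, 14) (two consecutive terms determine the rest), the sequence is periodic with period 6.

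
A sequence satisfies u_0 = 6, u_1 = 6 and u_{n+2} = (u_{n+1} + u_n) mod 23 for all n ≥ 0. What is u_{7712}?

3

Listing terms: u_0 = 6, u_1 = 6, u_2 = 12, u_3 = 18, u_4 = 7, u_5 = 2, u_6 = 9, u_7 = 11, u_8 = 20, u_9 = 8, u_{10} = 5, u_{11} = 13, u_{12} = 18, u_{13} = 8, u_{14} = 3, u_{15} = 11, u_{16} = 14, u_{17} = 2, u_{18} = 16, u_{19} = 18, u_{20} = 11, u_{21} = 6, u_{22} = 17, u_{23} = 0, u_{24} = 17, u_{25} = 17, u_{26} = 11, u_{27} = 5, u_{28} = 16, u_{29} = 21, u_{30} = 14, u_{31} = 12, u_{32} = 3, u_{33} = 15, u_{34} = 18, u_{35} = 10, u_{36} = 5, u_{37} = 15, u_{38} = 20, u_{39} = 12, u_{40} = 9, u_{41} = 21, u_{42} = 7, u_{43} = 5, u_{44} = 12, u_{45} = 17, u_{46} = 6, u_{47} = 0, u_{48} = 6, u_{49} = 6.
The sequence repeats with period 48.
(7712 - 0) mod 48 = 32, so u_{7712} = u_{32} = 3.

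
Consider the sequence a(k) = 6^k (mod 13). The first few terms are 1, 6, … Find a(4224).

1

a(0) = 1; a(1) = 6; a(2) = 10; a(3) = 8; a(4) = 9; a(5) = 2; a(6) = 12; a(7) = 7; a(8) = 3; a(9) = 5; a(10) = 4; a(11) = 11; a(12) = 1.
Since a(12) = a(0) = 1, the sequence is periodic with period 12.
(4224 - 0) mod 12 = 0, so a(4224) = a(0) = 1.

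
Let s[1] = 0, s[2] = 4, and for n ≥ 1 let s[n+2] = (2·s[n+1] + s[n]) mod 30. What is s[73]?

0

s[1] = 0,  s[2] = 4,  s[3] = 8,  s[4] = 20,  s[5] = 18,  s[6] = 26,  s[7] = 10,  s[8] = 16,  s[9] = 12,  s[10] = 10,  s[11] = 2,  s[12] = 14,  s[13] = 0,  s[14] = 14,  s[15] = 28,  s[16] = 10,  s[17] = 18,  s[18] = 16,  s[19] = 20,  s[20] = 26,  s[21] = 12,  s[22] = 20,  s[23] = 22,  s[24] = 4,  s[25] = 0,  s[26] = 4.
Since (s[25], s[26]) = (s[1], s[2]) = (0, 4) (two consecutive terms determine the rest), the sequence is periodic with period 24.
So s[73] = s[1 + ((73-1) mod 24)] = s[1] = 0.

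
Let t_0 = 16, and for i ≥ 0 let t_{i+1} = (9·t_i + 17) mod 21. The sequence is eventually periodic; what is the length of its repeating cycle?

3

Listing terms: t_0 = 16,  t_1 = 14,  t_2 = 17,  t_3 = 2,  t_4 = 14.
Since t_4 = t_1 = 14, the sequence is eventually periodic: after a pre-period of length 1 it cycles with period 3.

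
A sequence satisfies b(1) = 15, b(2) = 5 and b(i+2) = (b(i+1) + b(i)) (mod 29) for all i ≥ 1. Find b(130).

Computing terms: b(1) = 15; b(2) = 5; b(3) = 20; b(4) = 25; b(5) = 16; b(6) = 12; b(7) = 28; b(8) = 11; b(9) = 10; b(10) = 21; b(11) = 2; b(12) = 23; b(13) = 25; b(14) = 19; b(15) = 15; b(16) = 5.
The sequence repeats with period 14.
(130 - 1) mod 14 = 3, so b(130) = b(4) = 25.

25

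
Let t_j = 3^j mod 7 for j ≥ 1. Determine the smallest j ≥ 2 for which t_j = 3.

Computing terms: t_1 = 3; t_2 = 2; t_3 = 6; t_4 = 4; t_5 = 5; t_6 = 1; t_7 = 3.
The sequence repeats with period 6.
The value 3 next appears (with j ≥ 2) at t_7.

7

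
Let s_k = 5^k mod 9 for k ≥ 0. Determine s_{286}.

4

We have s_0 = 1; s_1 = 5; s_2 = 7; s_3 = 8; s_4 = 4; s_5 = 2; s_6 = 1.
The sequence repeats with period 6.
So s_{286} = s_{0 + ((286-0) mod 6)} = s_4 = 4.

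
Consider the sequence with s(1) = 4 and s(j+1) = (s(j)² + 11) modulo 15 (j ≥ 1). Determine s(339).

Computing terms: s(1) = 4,  s(2) = 12,  s(3) = 5,  s(4) = 6,  s(5) = 2,  s(6) = 0,  s(7) = 11,  s(8) = 12.
Since s(8) = s(2) = 12, the sequence is eventually periodic: after a pre-period of length 1 it cycles with period 6.
For j ≥ 2, s(j) depends only on (j - 2) mod 6. (339 - 2) mod 6 = 1, so s(339) = s(3) = 5.

5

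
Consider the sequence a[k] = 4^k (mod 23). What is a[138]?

2

We have a[0] = 1,  a[1] = 4,  a[2] = 16,  a[3] = 18,  a[4] = 3,  a[5] = 12,  a[6] = 2,  a[7] = 8,  a[8] = 9,  a[9] = 13,  a[10] = 6,  a[11] = 1.
Since a[11] = a[0] = 1, the sequence is periodic with period 11.
So a[138] = a[0 + ((138-0) mod 11)] = a[6] = 2.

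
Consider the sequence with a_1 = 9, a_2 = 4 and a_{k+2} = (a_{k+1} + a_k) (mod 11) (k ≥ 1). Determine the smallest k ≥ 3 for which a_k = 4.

12

a_1 = 9, a_2 = 4, a_3 = 2, a_4 = 6, a_5 = 8, a_6 = 3, a_7 = 0, a_8 = 3, a_9 = 3, a_{10} = 6, a_{11} = 9, a_{12} = 4.
Since (a_{11}, a_{12}) = (a_1, a_2) = (9, 4) (two consecutive terms determine the rest), the sequence is periodic with period 10.
The value 4 next appears (with k ≥ 3) at a_{12}.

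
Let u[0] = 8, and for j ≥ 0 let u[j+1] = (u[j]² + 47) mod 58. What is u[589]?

Computing terms: u[0] = 8,  u[1] = 53,  u[2] = 14,  u[3] = 11,  u[4] = 52,  u[5] = 25,  u[6] = 34,  u[7] = 43,  u[8] = 40,  u[9] = 23,  u[10] = 54,  u[11] = 5,  u[12] = 14.
Since u[12] = u[2] = 14, the sequence is eventually periodic: after a pre-period of length 2 it cycles with period 10.
For j ≥ 2, u[j] depends only on (j - 2) mod 10. (589 - 2) mod 10 = 7, so u[589] = u[9] = 23.

23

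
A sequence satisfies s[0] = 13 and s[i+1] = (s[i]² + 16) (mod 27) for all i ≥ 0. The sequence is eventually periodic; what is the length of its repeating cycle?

Computing terms: s[0] = 13,  s[1] = 23,  s[2] = 5,  s[3] = 14,  s[4] = 23.
Since s[4] = s[1] = 23, the sequence is eventually periodic: after a pre-period of length 1 it cycles with period 3.

3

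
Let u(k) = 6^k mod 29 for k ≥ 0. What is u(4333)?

u(0) = 1, u(1) = 6, u(2) = 7, u(3) = 13, u(4) = 20, u(5) = 4, u(6) = 24, u(7) = 28, u(8) = 23, u(9) = 22, u(10) = 16, u(11) = 9, u(12) = 25, u(13) = 5, u(14) = 1.
Since u(14) = u(0) = 1, the sequence is periodic with period 14.
So u(4333) = u(0 + ((4333-0) mod 14)) = u(7) = 28.

28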